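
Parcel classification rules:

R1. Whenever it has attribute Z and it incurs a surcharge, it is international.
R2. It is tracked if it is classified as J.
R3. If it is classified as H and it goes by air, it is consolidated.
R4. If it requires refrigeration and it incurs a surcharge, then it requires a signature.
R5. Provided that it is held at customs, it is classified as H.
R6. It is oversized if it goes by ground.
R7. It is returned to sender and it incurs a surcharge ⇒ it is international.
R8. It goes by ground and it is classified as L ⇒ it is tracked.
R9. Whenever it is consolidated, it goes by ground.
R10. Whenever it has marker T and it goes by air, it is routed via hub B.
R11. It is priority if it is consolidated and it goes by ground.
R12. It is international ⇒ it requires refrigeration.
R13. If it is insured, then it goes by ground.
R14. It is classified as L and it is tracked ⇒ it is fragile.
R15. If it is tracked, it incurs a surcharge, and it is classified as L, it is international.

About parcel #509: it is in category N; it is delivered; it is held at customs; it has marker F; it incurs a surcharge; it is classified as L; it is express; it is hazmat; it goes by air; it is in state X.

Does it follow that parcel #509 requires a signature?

By R5 (it is held at customs): it is classified as H.
By R3 (it is classified as H, it goes by air): it is consolidated.
By R9 (it is consolidated): it goes by ground.
By R8 (it goes by ground, it is classified as L): it is tracked.
By R15 (it is tracked, it incurs a surcharge, it is classified as L): it is international.
By R12 (it is international): it requires refrigeration.
By R4 (it requires refrigeration, it incurs a surcharge): it requires a signature.

Yes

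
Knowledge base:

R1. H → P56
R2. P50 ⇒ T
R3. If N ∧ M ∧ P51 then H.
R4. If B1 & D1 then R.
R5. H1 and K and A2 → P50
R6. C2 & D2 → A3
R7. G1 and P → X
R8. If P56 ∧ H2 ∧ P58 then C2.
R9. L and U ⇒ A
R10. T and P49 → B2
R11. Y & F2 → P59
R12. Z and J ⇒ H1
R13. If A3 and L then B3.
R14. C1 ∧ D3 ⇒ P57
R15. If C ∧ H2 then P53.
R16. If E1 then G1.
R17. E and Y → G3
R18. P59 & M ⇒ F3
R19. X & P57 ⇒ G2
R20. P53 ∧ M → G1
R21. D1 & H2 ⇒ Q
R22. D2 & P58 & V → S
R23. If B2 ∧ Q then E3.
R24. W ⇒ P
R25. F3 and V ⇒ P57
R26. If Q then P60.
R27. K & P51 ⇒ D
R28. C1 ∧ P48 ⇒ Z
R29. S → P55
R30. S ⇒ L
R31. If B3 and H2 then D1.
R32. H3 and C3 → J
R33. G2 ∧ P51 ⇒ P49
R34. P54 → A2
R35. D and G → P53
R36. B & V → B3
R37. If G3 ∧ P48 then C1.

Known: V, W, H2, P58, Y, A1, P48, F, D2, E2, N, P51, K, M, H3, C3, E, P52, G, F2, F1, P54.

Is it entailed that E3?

Yes

H  (by R3: N, M, P51)
P59  (by R11: Y, F2)
G3  (by R17: E, Y)
F3  (by R18: P59, M)
S  (by R22: D2, P58, V)
P  (by R24: W)
P57  (by R25: F3, V)
D  (by R27: K, P51)
L  (by R30: S)
J  (by R32: H3, C3)
A2  (by R34: P54)
P53  (by R35: D, G)
C1  (by R37: G3, P48)
P56  (by R1: H)
C2  (by R8: P56, H2, P58)
G1  (by R20: P53, M)
Z  (by R28: C1, P48)
A3  (by R6: C2, D2)
X  (by R7: G1, P)
H1  (by R12: Z, J)
B3  (by R13: A3, L)
G2  (by R19: X, P57)
D1  (by R31: B3, H2)
P49  (by R33: G2, P51)
P50  (by R5: H1, K, A2)
Q  (by R21: D1, H2)
T  (by R2: P50)
B2  (by R10: T, P49)
E3  (by R23: B2, Q)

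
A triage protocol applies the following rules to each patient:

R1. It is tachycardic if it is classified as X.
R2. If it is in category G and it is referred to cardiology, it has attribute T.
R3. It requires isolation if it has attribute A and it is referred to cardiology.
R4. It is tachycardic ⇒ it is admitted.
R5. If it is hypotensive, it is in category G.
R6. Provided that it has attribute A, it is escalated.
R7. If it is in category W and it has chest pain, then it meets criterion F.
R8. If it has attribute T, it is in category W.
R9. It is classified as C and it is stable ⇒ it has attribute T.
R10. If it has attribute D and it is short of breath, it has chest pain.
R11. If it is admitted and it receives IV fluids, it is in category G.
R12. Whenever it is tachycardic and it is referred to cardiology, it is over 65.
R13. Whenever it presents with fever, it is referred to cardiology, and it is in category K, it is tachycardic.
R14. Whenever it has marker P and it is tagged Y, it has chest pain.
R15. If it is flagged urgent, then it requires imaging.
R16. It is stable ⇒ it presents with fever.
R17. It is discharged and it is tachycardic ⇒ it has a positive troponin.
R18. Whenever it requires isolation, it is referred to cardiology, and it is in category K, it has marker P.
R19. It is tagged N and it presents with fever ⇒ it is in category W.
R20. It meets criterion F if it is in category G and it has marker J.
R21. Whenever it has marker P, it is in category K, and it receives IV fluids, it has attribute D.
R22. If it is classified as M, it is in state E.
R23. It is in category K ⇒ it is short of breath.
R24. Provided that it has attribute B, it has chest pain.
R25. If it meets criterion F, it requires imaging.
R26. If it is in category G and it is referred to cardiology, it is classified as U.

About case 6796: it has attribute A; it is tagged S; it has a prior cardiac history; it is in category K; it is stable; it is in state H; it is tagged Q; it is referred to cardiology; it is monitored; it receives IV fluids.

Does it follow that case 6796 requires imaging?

By R3 (it has attribute A, it is referred to cardiology): it requires isolation.
By R16 (it is stable): it presents with fever.
By R18 (it requires isolation, it is referred to cardiology, it is in category K): it has marker P.
By R21 (it has marker P, it is in category K, it receives IV fluids): it has attribute D.
By R23 (it is in category K): it is short of breath.
By R10 (it has attribute D, it is short of breath): it has chest pain.
By R13 (it presents with fever, it is referred to cardiology, it is in category K): it is tachycardic.
By R4 (it is tachycardic): it is admitted.
By R11 (it is admitted, it receives IV fluids): it is in category G.
By R2 (it is in category G, it is referred to cardiology): it has attribute T.
By R8 (it has attribute T): it is in category W.
By R7 (it is in category W, it has chest pain): it meets criterion F.
By R25 (it meets criterion F): it requires imaging.

Yes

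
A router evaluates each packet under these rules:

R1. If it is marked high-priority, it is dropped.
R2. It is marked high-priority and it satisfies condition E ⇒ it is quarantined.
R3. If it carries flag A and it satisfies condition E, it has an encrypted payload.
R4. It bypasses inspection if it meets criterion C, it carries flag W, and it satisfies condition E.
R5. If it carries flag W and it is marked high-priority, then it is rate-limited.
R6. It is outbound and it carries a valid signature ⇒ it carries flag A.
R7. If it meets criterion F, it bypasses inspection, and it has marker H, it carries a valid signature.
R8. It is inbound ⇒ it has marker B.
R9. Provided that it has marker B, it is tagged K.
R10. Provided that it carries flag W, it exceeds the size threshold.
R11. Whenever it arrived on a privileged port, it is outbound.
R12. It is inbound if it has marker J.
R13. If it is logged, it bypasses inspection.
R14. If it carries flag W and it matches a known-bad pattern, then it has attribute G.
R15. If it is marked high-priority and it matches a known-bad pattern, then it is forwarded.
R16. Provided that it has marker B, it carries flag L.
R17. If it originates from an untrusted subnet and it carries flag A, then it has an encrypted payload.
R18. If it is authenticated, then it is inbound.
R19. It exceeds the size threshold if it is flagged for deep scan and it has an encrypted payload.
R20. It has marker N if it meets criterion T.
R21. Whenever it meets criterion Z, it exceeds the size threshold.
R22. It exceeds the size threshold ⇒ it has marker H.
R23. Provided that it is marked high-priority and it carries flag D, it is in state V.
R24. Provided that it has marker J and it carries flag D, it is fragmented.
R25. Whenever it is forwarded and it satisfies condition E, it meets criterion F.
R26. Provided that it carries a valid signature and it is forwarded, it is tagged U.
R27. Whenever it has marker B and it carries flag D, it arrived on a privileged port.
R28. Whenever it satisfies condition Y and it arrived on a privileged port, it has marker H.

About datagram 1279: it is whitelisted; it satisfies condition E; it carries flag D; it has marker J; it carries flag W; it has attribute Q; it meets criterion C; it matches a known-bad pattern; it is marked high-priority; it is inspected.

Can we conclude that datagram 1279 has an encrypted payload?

Yes

By R4 (it meets criterion C, it carries flag W, it satisfies condition E): it bypasses inspection.
By R10 (it carries flag W): it exceeds the size threshold.
By R12 (it has marker J): it is inbound.
By R15 (it is marked high-priority, it matches a known-bad pattern): it is forwarded.
By R22 (it exceeds the size threshold): it has marker H.
By R25 (it is forwarded, it satisfies condition E): it meets criterion F.
By R7 (it meets criterion F, it bypasses inspection, it has marker H): it carries a valid signature.
By R8 (it is inbound): it has marker B.
By R27 (it has marker B, it carries flag D): it arrived on a privileged port.
By R11 (it arrived on a privileged port): it is outbound.
By R6 (it is outbound, it carries a valid signature): it carries flag A.
By R3 (it carries flag A, it satisfies condition E): it has an encrypted payload.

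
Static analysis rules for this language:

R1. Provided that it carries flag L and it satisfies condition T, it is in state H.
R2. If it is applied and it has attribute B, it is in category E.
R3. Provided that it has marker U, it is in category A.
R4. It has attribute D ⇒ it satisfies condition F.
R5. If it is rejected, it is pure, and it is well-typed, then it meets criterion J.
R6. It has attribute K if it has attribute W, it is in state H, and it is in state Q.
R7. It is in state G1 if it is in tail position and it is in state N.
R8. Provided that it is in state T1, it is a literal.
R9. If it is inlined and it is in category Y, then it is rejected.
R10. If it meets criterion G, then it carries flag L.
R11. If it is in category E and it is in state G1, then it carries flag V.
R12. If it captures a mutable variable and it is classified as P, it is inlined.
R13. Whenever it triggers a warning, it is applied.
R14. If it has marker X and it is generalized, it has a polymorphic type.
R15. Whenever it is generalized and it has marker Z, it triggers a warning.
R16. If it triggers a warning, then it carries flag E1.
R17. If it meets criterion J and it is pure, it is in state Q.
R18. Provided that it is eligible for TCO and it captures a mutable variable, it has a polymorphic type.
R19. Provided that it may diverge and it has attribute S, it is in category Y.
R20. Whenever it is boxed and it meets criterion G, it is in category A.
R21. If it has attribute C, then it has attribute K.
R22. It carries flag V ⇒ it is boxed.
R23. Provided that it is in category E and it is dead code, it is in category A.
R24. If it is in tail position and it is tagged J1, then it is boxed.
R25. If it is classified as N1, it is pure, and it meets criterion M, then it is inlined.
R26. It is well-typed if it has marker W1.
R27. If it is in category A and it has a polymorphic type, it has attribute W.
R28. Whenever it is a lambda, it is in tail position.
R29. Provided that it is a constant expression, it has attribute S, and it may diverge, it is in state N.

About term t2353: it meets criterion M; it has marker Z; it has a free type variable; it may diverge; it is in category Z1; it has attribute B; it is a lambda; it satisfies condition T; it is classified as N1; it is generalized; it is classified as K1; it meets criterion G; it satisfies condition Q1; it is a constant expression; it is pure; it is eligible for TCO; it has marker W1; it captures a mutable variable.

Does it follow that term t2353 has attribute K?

No

Forward chaining from the given facts derives: carries flag L, triggers a warning, carries flag E1, has a polymorphic type, is inlined, is well-typed, is in tail position, is in state H, is applied, is in category E.
Rules concluding "it has attribute K": R6 needs "it has attribute W"; R21 needs "it has attribute C" — none of these are established.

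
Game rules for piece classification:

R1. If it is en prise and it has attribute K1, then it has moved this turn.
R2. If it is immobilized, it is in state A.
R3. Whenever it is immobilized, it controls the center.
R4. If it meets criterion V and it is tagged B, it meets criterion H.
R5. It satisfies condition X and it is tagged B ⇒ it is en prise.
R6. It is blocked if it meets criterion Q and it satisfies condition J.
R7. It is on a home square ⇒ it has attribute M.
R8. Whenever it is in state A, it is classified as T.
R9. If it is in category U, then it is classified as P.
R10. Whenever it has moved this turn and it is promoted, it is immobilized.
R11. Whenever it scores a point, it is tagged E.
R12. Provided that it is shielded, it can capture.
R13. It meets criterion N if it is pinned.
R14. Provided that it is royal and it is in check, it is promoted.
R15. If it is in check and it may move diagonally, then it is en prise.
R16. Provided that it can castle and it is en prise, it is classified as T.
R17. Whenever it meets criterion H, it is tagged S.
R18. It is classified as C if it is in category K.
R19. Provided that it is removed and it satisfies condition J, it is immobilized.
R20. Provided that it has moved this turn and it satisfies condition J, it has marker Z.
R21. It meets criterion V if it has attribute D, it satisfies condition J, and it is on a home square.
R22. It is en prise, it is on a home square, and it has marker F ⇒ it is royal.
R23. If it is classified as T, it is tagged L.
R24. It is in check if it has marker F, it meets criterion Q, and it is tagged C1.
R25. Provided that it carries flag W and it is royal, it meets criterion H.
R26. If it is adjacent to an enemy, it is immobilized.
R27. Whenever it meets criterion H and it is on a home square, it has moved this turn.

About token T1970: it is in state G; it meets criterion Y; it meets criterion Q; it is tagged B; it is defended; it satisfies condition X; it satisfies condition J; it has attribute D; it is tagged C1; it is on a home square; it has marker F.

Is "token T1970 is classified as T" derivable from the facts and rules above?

Yes

By R5 (it satisfies condition X, it is tagged B): it is en prise.
By R21 (it has attribute D, it satisfies condition J, it is on a home square): it meets criterion V.
By R22 (it is en prise, it is on a home square, it has marker F): it is royal.
By R24 (it has marker F, it meets criterion Q, it is tagged C1): it is in check.
By R4 (it meets criterion V, it is tagged B): it meets criterion H.
By R14 (it is royal, it is in check): it is promoted.
By R27 (it meets criterion H, it is on a home square): it has moved this turn.
By R10 (it has moved this turn, it is promoted): it is immobilized.
By R2 (it is immobilized): it is in state A.
By R8 (it is in state A): it is classified as T.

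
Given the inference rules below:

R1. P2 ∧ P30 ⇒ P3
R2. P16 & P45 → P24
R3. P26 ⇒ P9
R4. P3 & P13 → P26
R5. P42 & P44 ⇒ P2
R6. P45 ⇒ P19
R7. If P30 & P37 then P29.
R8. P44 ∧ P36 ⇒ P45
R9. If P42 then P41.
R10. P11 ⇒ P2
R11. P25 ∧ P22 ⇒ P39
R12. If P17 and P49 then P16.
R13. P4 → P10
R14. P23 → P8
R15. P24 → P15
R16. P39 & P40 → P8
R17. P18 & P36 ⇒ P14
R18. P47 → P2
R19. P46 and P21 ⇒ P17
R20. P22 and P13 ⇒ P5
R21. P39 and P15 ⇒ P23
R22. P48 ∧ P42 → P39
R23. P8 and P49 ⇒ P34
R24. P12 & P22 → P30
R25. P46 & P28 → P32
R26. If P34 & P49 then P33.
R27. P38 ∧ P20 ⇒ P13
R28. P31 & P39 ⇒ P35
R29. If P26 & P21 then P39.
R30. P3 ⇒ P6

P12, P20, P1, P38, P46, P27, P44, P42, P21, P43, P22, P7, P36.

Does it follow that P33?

Forward chaining from the given facts derives: P2, P45, P41, P17, P30, P13, P3, P26, P19, P5, P39, P6, P9.
The only rule concluding P33 is R26, which needs P34; that is never established.

No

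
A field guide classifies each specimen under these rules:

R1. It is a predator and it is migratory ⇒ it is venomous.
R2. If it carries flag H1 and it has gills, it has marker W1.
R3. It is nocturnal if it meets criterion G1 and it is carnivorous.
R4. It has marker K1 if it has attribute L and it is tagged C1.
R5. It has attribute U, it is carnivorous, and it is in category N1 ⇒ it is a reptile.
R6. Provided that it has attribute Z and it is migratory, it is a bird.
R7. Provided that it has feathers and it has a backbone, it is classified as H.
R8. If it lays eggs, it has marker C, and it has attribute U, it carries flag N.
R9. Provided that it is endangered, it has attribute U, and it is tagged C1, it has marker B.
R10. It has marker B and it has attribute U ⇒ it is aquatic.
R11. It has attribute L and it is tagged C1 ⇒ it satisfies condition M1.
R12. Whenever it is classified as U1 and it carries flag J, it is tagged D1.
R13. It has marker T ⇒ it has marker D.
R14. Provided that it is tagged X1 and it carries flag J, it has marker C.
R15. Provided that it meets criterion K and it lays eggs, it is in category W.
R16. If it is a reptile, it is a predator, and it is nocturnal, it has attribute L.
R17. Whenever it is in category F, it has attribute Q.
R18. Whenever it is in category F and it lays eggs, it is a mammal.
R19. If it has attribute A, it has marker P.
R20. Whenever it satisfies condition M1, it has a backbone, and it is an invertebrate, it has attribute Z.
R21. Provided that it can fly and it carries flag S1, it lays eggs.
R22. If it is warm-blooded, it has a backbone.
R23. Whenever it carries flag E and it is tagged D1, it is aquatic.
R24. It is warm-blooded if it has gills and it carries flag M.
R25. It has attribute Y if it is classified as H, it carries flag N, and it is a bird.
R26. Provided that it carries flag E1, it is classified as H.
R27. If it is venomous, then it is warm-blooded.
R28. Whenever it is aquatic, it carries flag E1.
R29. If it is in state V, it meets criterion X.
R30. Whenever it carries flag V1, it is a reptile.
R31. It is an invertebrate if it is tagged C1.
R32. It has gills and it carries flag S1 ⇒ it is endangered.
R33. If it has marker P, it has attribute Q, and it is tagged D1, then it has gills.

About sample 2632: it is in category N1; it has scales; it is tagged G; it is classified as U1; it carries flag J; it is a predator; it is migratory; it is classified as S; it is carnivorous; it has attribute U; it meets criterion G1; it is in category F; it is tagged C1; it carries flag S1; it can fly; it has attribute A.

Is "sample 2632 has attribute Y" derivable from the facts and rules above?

No

Forward chaining from the given facts derives: is venomous, is nocturnal, is a reptile, is tagged D1, has attribute L, has attribute Q, has marker P, lays eggs, is warm-blooded, is an invertebrate, has gills, has marker K1, satisfies condition M1, is a mammal, has a backbone, is endangered, has marker B, is aquatic, has attribute Z, carries flag E1, is a bird, is classified as H.
The only rule concluding "it has attribute Y" is R25, which needs "it carries flag N"; that is never established.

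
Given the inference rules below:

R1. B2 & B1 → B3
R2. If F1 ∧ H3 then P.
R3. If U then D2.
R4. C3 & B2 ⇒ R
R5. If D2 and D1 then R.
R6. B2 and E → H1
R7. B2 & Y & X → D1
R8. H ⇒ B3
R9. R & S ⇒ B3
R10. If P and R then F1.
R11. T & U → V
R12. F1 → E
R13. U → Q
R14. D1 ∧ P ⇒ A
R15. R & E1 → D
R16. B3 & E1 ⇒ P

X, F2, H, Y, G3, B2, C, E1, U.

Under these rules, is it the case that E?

D2  (by R3: U)
D1  (by R7: B2, Y, X)
B3  (by R8: H)
P  (by R16: B3, E1)
R  (by R5: D2, D1)
F1  (by R10: P, R)
E  (by R12: F1)

Yes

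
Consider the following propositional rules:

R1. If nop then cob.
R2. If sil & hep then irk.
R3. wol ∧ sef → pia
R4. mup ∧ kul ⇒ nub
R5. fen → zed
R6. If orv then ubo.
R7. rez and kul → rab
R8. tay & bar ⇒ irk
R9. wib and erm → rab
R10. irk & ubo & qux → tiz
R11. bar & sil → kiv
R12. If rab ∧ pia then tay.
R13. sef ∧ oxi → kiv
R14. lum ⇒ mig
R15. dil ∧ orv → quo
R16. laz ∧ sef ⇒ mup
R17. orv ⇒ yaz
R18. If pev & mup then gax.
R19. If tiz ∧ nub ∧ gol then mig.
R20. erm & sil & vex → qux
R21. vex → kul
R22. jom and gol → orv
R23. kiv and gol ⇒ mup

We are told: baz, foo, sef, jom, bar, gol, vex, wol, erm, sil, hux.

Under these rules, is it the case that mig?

Forward chaining from the given facts derives: pia, kiv, qux, kul, orv, mup, nub, ubo, yaz.
Rules concluding mig: R14 needs lum; R19 needs tiz — none of these are established.

No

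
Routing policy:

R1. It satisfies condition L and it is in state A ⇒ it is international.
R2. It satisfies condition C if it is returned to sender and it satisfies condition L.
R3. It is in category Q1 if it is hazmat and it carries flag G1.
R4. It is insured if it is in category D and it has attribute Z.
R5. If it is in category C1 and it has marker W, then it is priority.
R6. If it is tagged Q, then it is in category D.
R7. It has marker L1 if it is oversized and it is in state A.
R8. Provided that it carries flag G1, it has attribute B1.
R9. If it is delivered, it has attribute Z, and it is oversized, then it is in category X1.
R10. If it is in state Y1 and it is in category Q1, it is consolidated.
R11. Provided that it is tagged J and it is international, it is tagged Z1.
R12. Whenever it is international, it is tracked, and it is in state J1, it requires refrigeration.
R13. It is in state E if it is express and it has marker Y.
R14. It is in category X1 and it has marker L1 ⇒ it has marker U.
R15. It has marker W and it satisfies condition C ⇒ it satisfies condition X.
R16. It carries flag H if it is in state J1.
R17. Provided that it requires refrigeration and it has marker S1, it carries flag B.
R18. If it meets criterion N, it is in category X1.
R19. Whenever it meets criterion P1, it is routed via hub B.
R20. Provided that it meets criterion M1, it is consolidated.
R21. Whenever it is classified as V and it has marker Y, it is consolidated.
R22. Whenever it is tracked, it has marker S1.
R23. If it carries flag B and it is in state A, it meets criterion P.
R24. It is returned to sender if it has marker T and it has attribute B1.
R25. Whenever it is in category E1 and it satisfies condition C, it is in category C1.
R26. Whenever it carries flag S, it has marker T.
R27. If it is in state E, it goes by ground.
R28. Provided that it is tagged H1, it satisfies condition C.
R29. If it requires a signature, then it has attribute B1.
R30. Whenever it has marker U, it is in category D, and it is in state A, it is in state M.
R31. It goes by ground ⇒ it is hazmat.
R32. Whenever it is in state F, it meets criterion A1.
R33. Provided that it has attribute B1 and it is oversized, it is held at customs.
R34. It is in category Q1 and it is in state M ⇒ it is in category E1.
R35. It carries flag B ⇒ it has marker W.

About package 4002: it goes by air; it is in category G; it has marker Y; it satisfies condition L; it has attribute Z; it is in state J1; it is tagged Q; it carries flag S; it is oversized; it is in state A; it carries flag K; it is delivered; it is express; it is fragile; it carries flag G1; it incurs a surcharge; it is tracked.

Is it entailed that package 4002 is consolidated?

No

Forward chaining from the given facts derives: is international, is in category D, has marker L1, has attribute B1, is in category X1, requires refrigeration, is in state E, has marker U, carries flag H, has marker S1, has marker T, goes by ground, is in state M, is hazmat, is held at customs, is in category Q1, is insured, carries flag B, meets criterion P, is returned to sender, is in category E1, has marker W, satisfies condition C, satisfies condition X, is in category C1, is priority.
Rules concluding "it is consolidated": R10 needs "it is in state Y1"; R20 needs "it meets criterion M1"; R21 needs "it is classified as V" — none of these are established.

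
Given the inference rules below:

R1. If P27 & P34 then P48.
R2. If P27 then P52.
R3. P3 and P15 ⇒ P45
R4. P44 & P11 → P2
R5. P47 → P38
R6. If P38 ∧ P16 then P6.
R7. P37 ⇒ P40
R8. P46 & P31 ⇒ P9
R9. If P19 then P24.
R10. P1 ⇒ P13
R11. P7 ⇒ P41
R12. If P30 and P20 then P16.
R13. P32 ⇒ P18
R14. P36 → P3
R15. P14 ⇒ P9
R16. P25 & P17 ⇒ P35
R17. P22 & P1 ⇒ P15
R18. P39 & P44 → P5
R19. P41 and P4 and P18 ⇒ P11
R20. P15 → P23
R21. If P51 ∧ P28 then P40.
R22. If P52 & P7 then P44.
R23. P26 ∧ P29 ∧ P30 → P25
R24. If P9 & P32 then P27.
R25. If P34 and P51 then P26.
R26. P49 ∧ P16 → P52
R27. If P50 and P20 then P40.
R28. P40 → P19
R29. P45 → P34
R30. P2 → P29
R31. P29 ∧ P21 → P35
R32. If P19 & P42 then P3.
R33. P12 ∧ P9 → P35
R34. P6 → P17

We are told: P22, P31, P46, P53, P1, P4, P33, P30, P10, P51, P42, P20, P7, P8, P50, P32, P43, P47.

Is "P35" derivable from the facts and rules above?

P38  (by R5: P47)
P9  (by R8: P46, P31)
P41  (by R11: P7)
P16  (by R12: P30, P20)
P18  (by R13: P32)
P15  (by R17: P22, P1)
P11  (by R19: P41, P4, P18)
P27  (by R24: P9, P32)
P40  (by R27: P50, P20)
P19  (by R28: P40)
P3  (by R32: P19, P42)
P52  (by R2: P27)
P45  (by R3: P3, P15)
P6  (by R6: P38, P16)
P44  (by R22: P52, P7)
P34  (by R29: P45)
P17  (by R34: P6)
P2  (by R4: P44, P11)
P26  (by R25: P34, P51)
P29  (by R30: P2)
P25  (by R23: P26, P29, P30)
P35  (by R16: P25, P17)

Yes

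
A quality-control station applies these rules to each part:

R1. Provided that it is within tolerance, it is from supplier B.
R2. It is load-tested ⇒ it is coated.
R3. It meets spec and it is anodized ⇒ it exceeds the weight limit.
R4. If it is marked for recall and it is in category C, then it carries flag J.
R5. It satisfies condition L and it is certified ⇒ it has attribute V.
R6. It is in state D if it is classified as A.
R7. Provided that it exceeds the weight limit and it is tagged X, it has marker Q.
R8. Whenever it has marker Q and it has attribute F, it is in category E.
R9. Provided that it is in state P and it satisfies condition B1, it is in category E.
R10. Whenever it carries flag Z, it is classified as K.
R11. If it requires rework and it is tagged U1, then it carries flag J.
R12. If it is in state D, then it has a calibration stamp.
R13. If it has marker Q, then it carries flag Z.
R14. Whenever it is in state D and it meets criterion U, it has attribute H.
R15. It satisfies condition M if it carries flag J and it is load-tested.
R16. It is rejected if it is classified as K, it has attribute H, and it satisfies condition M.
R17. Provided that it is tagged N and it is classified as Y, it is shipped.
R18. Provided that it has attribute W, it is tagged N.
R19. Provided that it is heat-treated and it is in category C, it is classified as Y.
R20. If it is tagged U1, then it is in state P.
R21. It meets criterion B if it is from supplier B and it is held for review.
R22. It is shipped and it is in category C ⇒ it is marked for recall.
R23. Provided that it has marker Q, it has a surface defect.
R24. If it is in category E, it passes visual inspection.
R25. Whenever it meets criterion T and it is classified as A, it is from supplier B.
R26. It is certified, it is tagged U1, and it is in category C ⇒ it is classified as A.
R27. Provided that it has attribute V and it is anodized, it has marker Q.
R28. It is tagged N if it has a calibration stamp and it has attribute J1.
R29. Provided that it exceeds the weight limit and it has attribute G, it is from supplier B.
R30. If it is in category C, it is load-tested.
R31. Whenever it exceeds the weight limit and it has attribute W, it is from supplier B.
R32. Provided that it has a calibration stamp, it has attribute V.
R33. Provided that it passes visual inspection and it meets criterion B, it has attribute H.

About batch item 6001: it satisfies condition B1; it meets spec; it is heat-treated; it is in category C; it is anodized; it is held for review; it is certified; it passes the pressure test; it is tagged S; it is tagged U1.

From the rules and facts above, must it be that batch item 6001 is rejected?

No

Forward chaining from the given facts derives: exceeds the weight limit, is classified as Y, is in state P, is classified as A, is load-tested, is coated, is in state D, is in category E, has a calibration stamp, passes visual inspection, has attribute V, has marker Q, carries flag Z, has a surface defect, is classified as K.
The only rule concluding "it is rejected" is R16, which needs "it has attribute H"; that is never established.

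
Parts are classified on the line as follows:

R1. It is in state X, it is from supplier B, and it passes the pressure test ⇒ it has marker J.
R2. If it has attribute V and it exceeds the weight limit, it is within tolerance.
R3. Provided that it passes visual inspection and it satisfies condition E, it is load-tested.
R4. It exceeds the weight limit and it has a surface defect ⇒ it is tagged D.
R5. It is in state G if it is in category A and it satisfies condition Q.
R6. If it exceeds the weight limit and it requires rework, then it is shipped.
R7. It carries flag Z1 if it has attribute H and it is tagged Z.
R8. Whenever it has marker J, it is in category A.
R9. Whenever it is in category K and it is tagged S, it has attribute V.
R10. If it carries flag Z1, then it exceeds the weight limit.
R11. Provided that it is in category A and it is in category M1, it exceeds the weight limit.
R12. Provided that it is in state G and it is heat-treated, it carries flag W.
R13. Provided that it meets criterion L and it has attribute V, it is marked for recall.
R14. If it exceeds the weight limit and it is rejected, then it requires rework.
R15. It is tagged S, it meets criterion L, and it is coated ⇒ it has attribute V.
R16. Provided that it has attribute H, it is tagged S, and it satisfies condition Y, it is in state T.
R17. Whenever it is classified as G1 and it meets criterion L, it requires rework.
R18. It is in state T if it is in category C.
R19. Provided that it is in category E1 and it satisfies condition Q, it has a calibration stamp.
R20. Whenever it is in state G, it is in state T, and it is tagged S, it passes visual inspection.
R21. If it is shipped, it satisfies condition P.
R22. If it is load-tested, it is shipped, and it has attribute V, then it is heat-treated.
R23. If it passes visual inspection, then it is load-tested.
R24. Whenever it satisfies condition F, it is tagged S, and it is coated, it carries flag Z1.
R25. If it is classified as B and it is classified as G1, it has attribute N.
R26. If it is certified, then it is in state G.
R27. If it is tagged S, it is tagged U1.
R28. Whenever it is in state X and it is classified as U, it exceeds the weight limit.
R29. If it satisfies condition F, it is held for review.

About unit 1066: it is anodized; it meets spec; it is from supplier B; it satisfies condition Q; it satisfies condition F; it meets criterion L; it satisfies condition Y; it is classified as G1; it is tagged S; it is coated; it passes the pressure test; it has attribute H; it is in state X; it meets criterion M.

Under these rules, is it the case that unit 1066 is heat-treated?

By R1 (it is in state X, it is from supplier B, it passes the pressure test): it has marker J.
By R8 (it has marker J): it is in category A.
By R15 (it is tagged S, it meets criterion L, it is coated): it has attribute V.
By R16 (it has attribute H, it is tagged S, it satisfies condition Y): it is in state T.
By R17 (it is classified as G1, it meets criterion L): it requires rework.
By R24 (it satisfies condition F, it is tagged S, it is coated): it carries flag Z1.
By R5 (it is in category A, it satisfies condition Q): it is in state G.
By R10 (it carries flag Z1): it exceeds the weight limit.
By R20 (it is in state G, it is in state T, it is tagged S): it passes visual inspection.
By R23 (it passes visual inspection): it is load-tested.
By R6 (it exceeds the weight limit, it requires rework): it is shipped.
By R22 (it is load-tested, it is shipped, it has attribute V): it is heat-treated.

Yes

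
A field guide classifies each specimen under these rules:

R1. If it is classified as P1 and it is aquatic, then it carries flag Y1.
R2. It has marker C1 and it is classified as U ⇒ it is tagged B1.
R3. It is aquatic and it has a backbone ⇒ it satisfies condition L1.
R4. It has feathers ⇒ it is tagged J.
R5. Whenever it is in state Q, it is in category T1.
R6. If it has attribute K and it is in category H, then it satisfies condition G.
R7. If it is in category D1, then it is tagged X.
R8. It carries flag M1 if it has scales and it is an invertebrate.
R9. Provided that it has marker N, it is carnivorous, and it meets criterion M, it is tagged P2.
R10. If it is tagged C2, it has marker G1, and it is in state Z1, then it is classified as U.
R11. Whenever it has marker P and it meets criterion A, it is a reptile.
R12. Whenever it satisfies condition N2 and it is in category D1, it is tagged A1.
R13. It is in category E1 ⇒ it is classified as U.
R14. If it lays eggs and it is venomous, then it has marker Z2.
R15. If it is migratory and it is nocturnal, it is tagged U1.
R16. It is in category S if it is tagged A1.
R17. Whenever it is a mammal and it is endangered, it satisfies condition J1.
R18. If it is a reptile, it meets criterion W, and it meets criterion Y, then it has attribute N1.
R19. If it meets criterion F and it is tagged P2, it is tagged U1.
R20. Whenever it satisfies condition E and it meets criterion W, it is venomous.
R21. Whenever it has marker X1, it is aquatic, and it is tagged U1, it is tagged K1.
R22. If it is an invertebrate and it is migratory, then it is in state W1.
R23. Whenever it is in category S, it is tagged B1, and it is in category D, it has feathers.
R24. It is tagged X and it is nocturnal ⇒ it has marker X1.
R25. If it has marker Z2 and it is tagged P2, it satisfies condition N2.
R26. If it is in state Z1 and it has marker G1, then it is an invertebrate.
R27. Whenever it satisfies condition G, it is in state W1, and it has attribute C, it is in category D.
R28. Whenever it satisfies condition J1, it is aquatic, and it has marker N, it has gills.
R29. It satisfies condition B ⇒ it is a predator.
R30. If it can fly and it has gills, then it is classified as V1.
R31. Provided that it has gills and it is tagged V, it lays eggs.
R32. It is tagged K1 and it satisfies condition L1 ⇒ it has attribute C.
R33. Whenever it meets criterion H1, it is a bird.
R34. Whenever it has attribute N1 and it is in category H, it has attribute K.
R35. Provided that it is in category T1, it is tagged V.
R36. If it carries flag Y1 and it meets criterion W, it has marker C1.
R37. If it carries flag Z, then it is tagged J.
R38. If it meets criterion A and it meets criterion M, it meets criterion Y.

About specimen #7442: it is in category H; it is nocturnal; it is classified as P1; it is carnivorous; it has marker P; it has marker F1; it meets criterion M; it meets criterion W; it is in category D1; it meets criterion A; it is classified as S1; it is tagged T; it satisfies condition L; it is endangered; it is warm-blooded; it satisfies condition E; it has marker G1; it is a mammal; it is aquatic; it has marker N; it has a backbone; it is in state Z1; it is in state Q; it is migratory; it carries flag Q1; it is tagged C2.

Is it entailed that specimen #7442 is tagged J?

By R1 (it is classified as P1, it is aquatic): it carries flag Y1.
By R3 (it is aquatic, it has a backbone): it satisfies condition L1.
By R5 (it is in state Q): it is in category T1.
By R7 (it is in category D1): it is tagged X.
By R9 (it has marker N, it is carnivorous, it meets criterion M): it is tagged P2.
By R10 (it is tagged C2, it has marker G1, it is in state Z1): it is classified as U.
By R11 (it has marker P, it meets criterion A): it is a reptile.
By R15 (it is migratory, it is nocturnal): it is tagged U1.
By R17 (it is a mammal, it is endangered): it satisfies condition J1.
By R20 (it satisfies condition E, it meets criterion W): it is venomous.
By R24 (it is tagged X, it is nocturnal): it has marker X1.
By R26 (it is in state Z1, it has marker G1): it is an invertebrate.
By R28 (it satisfies condition J1, it is aquatic, it has marker N): it has gills.
By R35 (it is in category T1): it is tagged V.
By R36 (it carries flag Y1, it meets criterion W): it has marker C1.
By R38 (it meets criterion A, it meets criterion M): it meets criterion Y.
By R2 (it has marker C1, it is classified as U): it is tagged B1.
By R18 (it is a reptile, it meets criterion W, it meets criterion Y): it has attribute N1.
By R21 (it has marker X1, it is aquatic, it is tagged U1): it is tagged K1.
By R22 (it is an invertebrate, it is migratory): it is in state W1.
By R31 (it has gills, it is tagged V): it lays eggs.
By R32 (it is tagged K1, it satisfies condition L1): it has attribute C.
By R34 (it has attribute N1, it is in category H): it has attribute K.
By R6 (it has attribute K, it is in category H): it satisfies condition G.
By R14 (it lays eggs, it is venomous): it has marker Z2.
By R25 (it has marker Z2, it is tagged P2): it satisfies condition N2.
By R27 (it satisfies condition G, it is in state W1, it has attribute C): it is in category D.
By R12 (it satisfies condition N2, it is in category D1): it is tagged A1.
By R16 (it is tagged A1): it is in category S.
By R23 (it is in category S, it is tagged B1, it is in category D): it has feathers.
By R4 (it has feathers): it is tagged J.

Yes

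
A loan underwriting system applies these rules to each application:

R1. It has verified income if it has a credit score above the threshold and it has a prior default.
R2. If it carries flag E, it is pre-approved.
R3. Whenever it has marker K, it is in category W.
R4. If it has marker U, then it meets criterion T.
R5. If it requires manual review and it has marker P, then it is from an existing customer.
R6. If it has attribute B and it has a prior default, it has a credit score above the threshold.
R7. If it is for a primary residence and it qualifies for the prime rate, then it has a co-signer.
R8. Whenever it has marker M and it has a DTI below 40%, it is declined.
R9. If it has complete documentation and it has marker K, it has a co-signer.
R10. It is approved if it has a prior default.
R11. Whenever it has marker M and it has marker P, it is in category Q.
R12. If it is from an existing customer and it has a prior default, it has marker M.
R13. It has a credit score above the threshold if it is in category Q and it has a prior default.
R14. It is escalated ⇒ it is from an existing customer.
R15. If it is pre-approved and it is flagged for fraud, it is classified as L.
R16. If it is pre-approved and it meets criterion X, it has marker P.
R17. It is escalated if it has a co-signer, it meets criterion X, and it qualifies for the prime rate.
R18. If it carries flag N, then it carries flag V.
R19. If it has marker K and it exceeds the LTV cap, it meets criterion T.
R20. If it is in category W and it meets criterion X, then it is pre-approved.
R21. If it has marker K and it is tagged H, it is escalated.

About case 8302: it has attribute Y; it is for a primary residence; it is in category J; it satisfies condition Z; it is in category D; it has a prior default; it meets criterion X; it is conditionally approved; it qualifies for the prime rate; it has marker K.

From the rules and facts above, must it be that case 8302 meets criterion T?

Forward chaining from the given facts derives: is in category W, has a co-signer, is approved, is escalated, is pre-approved, is from an existing customer, has marker P, has marker M, is in category Q, has a credit score above the threshold, has verified income.
Rules concluding "it meets criterion T": R4 needs "it has marker U"; R19 needs "it exceeds the LTV cap" — none of these are established.

No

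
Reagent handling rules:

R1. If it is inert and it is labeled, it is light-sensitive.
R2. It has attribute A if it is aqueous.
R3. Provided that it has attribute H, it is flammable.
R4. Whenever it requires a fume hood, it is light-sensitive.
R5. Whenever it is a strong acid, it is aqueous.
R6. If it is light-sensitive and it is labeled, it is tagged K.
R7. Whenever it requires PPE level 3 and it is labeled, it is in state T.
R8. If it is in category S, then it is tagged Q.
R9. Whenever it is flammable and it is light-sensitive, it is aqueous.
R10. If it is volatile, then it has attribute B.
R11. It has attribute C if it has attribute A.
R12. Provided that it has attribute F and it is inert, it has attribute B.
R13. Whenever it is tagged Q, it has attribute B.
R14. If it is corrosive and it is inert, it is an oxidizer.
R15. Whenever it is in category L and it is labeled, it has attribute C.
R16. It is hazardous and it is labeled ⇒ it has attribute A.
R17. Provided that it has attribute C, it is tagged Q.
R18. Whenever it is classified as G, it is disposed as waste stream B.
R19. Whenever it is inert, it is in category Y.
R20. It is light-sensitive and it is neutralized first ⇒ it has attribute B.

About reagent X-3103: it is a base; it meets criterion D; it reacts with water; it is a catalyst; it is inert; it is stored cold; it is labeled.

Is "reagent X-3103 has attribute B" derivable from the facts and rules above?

No

Forward chaining from the given facts derives: is light-sensitive, is tagged K, is in category Y.
Rules concluding "it has attribute B": R10 needs "it is volatile"; R12 needs "it has attribute F"; R13 needs "it is tagged Q"; R20 needs "it is neutralized first" — none of these are established.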